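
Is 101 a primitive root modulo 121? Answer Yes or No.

Yes

φ(121) = φ(11^2) = 11·(11−1) = 110 = 2 · 5 · 11.
It suffices to check that the order of 101 is not a proper divisor of 110: compute 101^(110/q) for q ∈ {2, 5, 11}.
101^55 ≡ 120 (mod 121)  [q = 2: ≢ 1 ✓]
101^22 ≡ 81 (mod 121)  [q = 5: ≢ 1 ✓]
101^10 ≡ 67 (mod 121)  [q = 11: ≢ 1 ✓]
All checks pass, so 101 has order 110 and is a primitive root modulo 121.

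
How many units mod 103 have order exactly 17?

16

φ(103) = 103 − 1 = 102 = 2 · 3 · 17.
In a cyclic group of order 102, there are φ(d) elements of order d for each divisor d of 102, and zero for non-divisors.
17 | 102, and φ(17) = 17 − 1 = 16.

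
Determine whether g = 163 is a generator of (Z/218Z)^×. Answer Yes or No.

No

φ(218) = φ(2)·φ(109) = 1·108 = 108 = 2^2 · 3^3.
Test 163^(108/q) mod 218 for each prime factor q of 108:
163^54 ≡ 217 (mod 218)  [q = 2: ≢ 1 ✓]
163^36 ≡ 1 (mod 218)  [q = 3: ≡ 1 ✗]
The check at q = 3 fails, so 163 generates a proper subgroup.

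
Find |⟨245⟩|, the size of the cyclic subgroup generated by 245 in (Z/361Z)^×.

9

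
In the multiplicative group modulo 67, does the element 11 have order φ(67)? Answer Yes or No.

φ(67) = 67 − 1 = 66 = 2 · 3 · 11.
Test 11^(66/q) mod 67 for each prime factor q of 66:
11^33 ≡ 66 (mod 67)  [q = 2: ≢ 1 ✓]
11^22 ≡ 29 (mod 67)  [q = 3: ≢ 1 ✓]
11^6 ≡ 14 (mod 67)  [q = 11: ≢ 1 ✓]
None equal 1, so ord_67(11) = 66: 11 is a primitive root.

Yes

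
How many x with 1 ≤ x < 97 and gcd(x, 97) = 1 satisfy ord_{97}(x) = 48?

16

φ(97) = 97 − 1 = 96 = 2^5 · 3.
Since (Z/97Z)^× is cyclic of order 96, the number of elements of order d is φ(d) when d | 96 and 0 otherwise.
48 = 2^4 · 3 divides 96, and φ(48) = 16.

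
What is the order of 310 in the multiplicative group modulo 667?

154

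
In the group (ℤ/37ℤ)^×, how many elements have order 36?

φ(37) = 37 − 1 = 36 = 2^2 · 3^2.
In a cyclic group of order 36, there are φ(d) elements of order d for each divisor d of 36, and zero for non-divisors.
36 = 2^2 · 3^2 divides 36, and φ(36) = 12.

12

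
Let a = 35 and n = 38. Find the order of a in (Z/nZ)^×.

The order of 35 must divide φ(38) = φ(2)·φ(19) = 1·18 = 18 = 2 · 3^2.
Divisors of 18: 1, 2, 3, 6, 9, 18.
Check 35^d mod 38 for each divisor in increasing order:
35^1 ≡ 35 (mod 38)
35^2 ≡ 9 (mod 38)
35^3 ≡ 11 (mod 38)
35^6 ≡ 7 (mod 38)
35^9 ≡ 1 (mod 38) ✓
The smallest such exponent is 9, so the order of 35 is 9.

9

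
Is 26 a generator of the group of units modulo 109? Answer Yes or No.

φ(109) = 109 − 1 = 108 = 2^2 · 3^3.
26 is a primitive root mod 109 iff 26^(φ(109)/q) ≢ 1 for every prime q | φ(109), i.e. q ∈ {2, 3}.
26^54 ≡ 1 (mod 109)  [q = 2: ≡ 1 ✗]
26^36 ≡ 63 (mod 109)  [q = 3: ≢ 1 ✓]
The check at q = 2 fails, so 26 generates a proper subgroup.

No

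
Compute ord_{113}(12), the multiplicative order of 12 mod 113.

The order of 12 must divide φ(113) = 113 − 1 = 112 = 2^4 · 7.
Divisors of 112: 1, 2, 4, 7, 8, 14, 16, 28, 56, 112.
Evaluate successive powers at the divisors of 112:
12^1 ≡ 12 (mod 113)
12^2 ≡ 31 (mod 113)
12^4 ≡ 57 (mod 113)
12^7 ≡ 73 (mod 113)
12^8 ≡ 85 (mod 113)
12^14 ≡ 18 (mod 113)
12^16 ≡ 106 (mod 113)
12^28 ≡ 98 (mod 113)
12^56 ≡ 112 (mod 113)
12^112 ≡ 1 (mod 113) ✓
Hence ord(12) = 112.

112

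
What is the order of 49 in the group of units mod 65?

6

By Lagrange's theorem, ord_65(49) divides φ(65) = φ(5·13) = (5−1)·(13−1) = 4·12 = 48 = 2^4 · 3.
Divisors of 48: 1, 2, 3, 4, 6, 8, 12, 16, 24, 48.
Compute 49^d (mod 65) for the divisors d until we hit 1:
49^1 ≡ 49
49^2 ≡ 61
49^3 ≡ 64
49^4 ≡ 16
49^6 ≡ 1
Therefore the multiplicative order of 49 modulo 65 is 6.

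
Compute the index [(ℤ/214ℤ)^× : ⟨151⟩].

By Lagrange's theorem, ord_214(151) divides φ(214) = φ(2)·φ(107) = 1·106 = 106 = 2 · 53.
Divisors of 106: 1, 2, 53, 106.
Test each divisor d:
151^1 ≡ 151
151^2 ≡ 117
151^53 ≡ 1
So ord_214(151) = 53, hence |⟨151⟩| = 53.
The index is φ(214) / ord(151) = 106 / 53 = 2.

2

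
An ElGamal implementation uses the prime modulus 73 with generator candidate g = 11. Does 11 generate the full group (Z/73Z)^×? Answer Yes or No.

Yes

φ(73) = 73 − 1 = 72 = 2^3 · 3^2.
An element g generates (Z/73Z)^× iff g^(72/q) ≢ 1 (mod 73) for each prime q ∈ {2, 3}.
11^36 ≡ 72 (mod 73)  [q = 2: ≢ 1 ✓]
11^24 ≡ 8 (mod 73)  [q = 3: ≢ 1 ✓]
All checks pass, so 11 has order 72 and is a primitive root modulo 73.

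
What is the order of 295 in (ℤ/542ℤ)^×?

90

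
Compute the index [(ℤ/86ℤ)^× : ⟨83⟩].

2

By Lagrange's theorem, ord_86(83) divides φ(86) = φ(2)·φ(43) = 1·42 = 42 = 2 · 3 · 7.
Divisors of 42: 1, 2, 3, 6, 7, 14, 21, 42.
Check 83^d mod 86 for each divisor in increasing order:
83^1 ≡ 83
83^2 ≡ 9
83^3 ≡ 59
83^6 ≡ 41
83^7 ≡ 49
83^14 ≡ 79
83^21 ≡ 1
The order of 83 is 21, so the subgroup it generates has 21 elements.
The index is φ(86) / ord(83) = 42 / 21 = 2.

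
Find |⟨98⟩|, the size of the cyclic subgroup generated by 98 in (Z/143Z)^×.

Since 98 ∈ (Z/143Z)^×, its order divides φ(143) = φ(11·13) = (11−1)·(13−1) = 10·12 = 120 = 2^3 · 3 · 5.
Divisors of 120: 1, 2, 3, 4, 5, 6, 8, 10, 12, 15, 20, 24, 30, 40, 60, 120.
Compute 98^d (mod 143) for the divisors d until we hit 1:
98^1 ≡ 98
98^2 ≡ 23
98^3 ≡ 109
98^4 ≡ 100
98^5 ≡ 76
98^6 ≡ 12
98^8 ≡ 133
98^10 ≡ 56
98^12 ≡ 1
Hence ord(98) = 12.

12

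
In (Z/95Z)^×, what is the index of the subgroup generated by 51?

4

ord(51) | φ(95) = φ(5·19) = (5−1)·(19−1) = 4·18 = 72 = 2^3 · 3^2.
Divisors of 72: 1, 2, 3, 4, 6, 8, 9, 12, 18, 24, 36, 72.
Compute 51^d (mod 95) for the divisors d until we hit 1:
51^1 ≡ 51 (mod 95)
51^2 ≡ 36 (mod 95)
51^3 ≡ 31 (mod 95)
51^4 ≡ 61 (mod 95)
51^6 ≡ 11 (mod 95)
51^8 ≡ 16 (mod 95)
51^9 ≡ 56 (mod 95)
51^12 ≡ 26 (mod 95)
51^18 ≡ 1 (mod 95) ✓
So ord_95(51) = 18, hence |⟨51⟩| = 18.
Index = |(Z/95Z)^×| / |⟨51⟩| = 72 / 18 = 4.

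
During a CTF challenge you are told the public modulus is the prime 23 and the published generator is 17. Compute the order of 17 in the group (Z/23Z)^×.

ord(17) | φ(23) = 23 − 1 = 22 = 2 · 11.
Divisors of 22: 1, 2, 11, 22.
Check 17^d mod 23 for each divisor in increasing order:
17^1 ≡ 17
17^2 ≡ 13
17^11 ≡ 22
17^22 ≡ 1
Therefore the multiplicative order of 17 modulo 23 is 22.

22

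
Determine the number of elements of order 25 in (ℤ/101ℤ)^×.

20

φ(101) = 101 − 1 = 100 = 2^2 · 5^2.
In a cyclic group of order 100, there are φ(d) elements of order d for each divisor d of 100, and zero for non-divisors.
25 = 5^2 divides 100, and φ(25) = 20.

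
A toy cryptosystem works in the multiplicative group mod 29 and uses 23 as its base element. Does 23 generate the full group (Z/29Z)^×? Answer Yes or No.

φ(29) = 29 − 1 = 28 = 2^2 · 7.
Test 23^(28/q) mod 29 for each prime factor q of 28:
23^14 ≡ 1 (mod 29)  [q = 2: ≡ 1 ✗]
23^4 ≡ 20 (mod 29)  [q = 7: ≢ 1 ✓]
The check at q = 2 fails, so 23 generates a proper subgroup.

No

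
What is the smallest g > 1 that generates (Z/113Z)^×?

3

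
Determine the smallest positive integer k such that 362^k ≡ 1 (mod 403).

By Lagrange's theorem, ord_403(362) divides φ(403) = φ(13·31) = (13−1)·(31−1) = 12·30 = 360 = 2^3 · 3^2 · 5.
Divisors of 360: 1, 2, 3, 4, 5, 6, 8, 9, 10, 12, 15, 18, 20, 24, 30, 36, 40, 45, 60, 72, 90, 120, 180, 360.
Check 362^d mod 403 for each divisor in increasing order:
362^1 ≡ 362 (mod 403)
362^2 ≡ 69 (mod 403)
362^3 ≡ 395 (mod 403)
362^4 ≡ 328 (mod 403)
362^5 ≡ 254 (mod 403)
362^6 ≡ 64 (mod 403)
362^8 ≡ 386 (mod 403)
362^9 ≡ 294 (mod 403)
362^10 ≡ 36 (mod 403)
362^12 ≡ 66 (mod 403)
362^15 ≡ 278 (mod 403)
362^18 ≡ 194 (mod 403)
362^20 ≡ 87 (mod 403)
362^24 ≡ 326 (mod 403)
362^30 ≡ 311 (mod 403)
362^36 ≡ 157 (mod 403)
362^40 ≡ 315 (mod 403)
362^45 ≡ 216 (mod 403)
362^60 ≡ 1 (mod 403) ✓
The smallest such exponent is 60, so the order of 362 is 60.

60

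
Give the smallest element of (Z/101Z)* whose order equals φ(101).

2

φ(101) = 101 − 1 = 100 = 2^2 · 5^2.
g is a primitive root iff g^(100/q) ≢ 1 (mod 101) for each prime q ∈ {2, 5}.
g = 2: 2^50 ≡ 100; 2^20 ≡ 95 — none is 1, so 2 is a primitive root.
Hence the least primitive root of 101 is 2.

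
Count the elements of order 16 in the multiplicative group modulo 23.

0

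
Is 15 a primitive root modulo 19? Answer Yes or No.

Yes

φ(19) = 19 − 1 = 18 = 2 · 3^2.
An element g generates (Z/19Z)^× iff g^(18/q) ≢ 1 (mod 19) for each prime q ∈ {2, 3}.
15^9 ≡ 18 (mod 19)  [q = 2: ≢ 1 ✓]
15^6 ≡ 11 (mod 19)  [q = 3: ≢ 1 ✓]
All checks pass, so 15 has order 18 and is a primitive root modulo 19.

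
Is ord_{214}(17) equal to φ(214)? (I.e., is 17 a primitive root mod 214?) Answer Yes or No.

φ(214) = φ(2)·φ(107) = 1·106 = 106 = 2 · 53.
Test 17^(106/q) mod 214 for each prime factor q of 106:
17^53 ≡ 213 (mod 214)  [q = 2: ≢ 1 ✓]
17^2 ≡ 75 (mod 214)  [q = 53: ≢ 1 ✓]
Every test exponent gives a nontrivial residue, hence 17 generates the full group.

Yes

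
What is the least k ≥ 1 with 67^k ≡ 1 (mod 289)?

34

The order of 67 must divide φ(289) = φ(17^2) = 17·(17−1) = 272 = 2^4 · 17.
Divisors of 272: 1, 2, 4, 8, 16, 17, 34, 68, 136, 272.
Check 67^d mod 289 for each divisor in increasing order:
67^1 ≡ 67 (mod 289)
67^2 ≡ 154 (mod 289)
67^4 ≡ 18 (mod 289)
67^8 ≡ 35 (mod 289)
67^16 ≡ 69 (mod 289)
67^17 ≡ 288 (mod 289)
67^34 ≡ 1 (mod 289) ✓
So ord_289(67) = 34.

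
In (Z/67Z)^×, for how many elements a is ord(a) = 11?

10

φ(67) = 67 − 1 = 66 = 2 · 3 · 11.
In a cyclic group of order 66, there are φ(d) elements of order d for each divisor d of 66, and zero for non-divisors.
11 | 66, and φ(11) = 11 − 1 = 10.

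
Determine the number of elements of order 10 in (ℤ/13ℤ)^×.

0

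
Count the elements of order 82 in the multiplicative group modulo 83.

φ(83) = 83 − 1 = 82 = 2 · 41.
(Z/83Z)^× is cyclic (|G| = 82); a cyclic group of order m has exactly φ(d) elements of each order d | m, and none otherwise.
82 = 2 · 41 divides 82, and φ(82) = 40.

40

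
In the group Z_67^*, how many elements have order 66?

φ(67) = 67 − 1 = 66 = 2 · 3 · 11.
In a cyclic group of order 66, there are φ(d) elements of order d for each divisor d of 66, and zero for non-divisors.
66 = 2 · 3 · 11 divides 66, and φ(66) = 20.

20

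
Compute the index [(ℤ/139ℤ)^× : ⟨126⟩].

By Lagrange's theorem, ord_139(126) divides φ(139) = 139 − 1 = 138 = 2 · 3 · 23.
Divisors of 138: 1, 2, 3, 6, 23, 46, 69, 138.
Test each divisor d:
126^1 ≡ 126 (mod 139)
126^2 ≡ 30 (mod 139)
126^3 ≡ 27 (mod 139)
126^6 ≡ 34 (mod 139)
126^23 ≡ 97 (mod 139)
126^46 ≡ 96 (mod 139)
126^69 ≡ 138 (mod 139)
126^138 ≡ 1 (mod 139) ✓
Thus |⟨126⟩| = ord(126) = 138.
[(Z/139Z)^× : ⟨126⟩] = 138/138 = 1.

1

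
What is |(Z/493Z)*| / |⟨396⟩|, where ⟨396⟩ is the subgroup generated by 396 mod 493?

4

Since 396 ∈ (Z/493Z)^×, its order divides φ(493) = φ(17·29) = (17−1)·(29−1) = 16·28 = 448 = 2^6 · 7.
Divisors of 448: 1, 2, 4, 7, 8, 14, 16, 28, 32, 56, 64, 112, 224, 448.
Test each divisor d:
396^1 ≡ 396 (mod 493)
396^2 ≡ 42 (mod 493)
396^4 ≡ 285 (mod 493)
396^7 ≡ 418 (mod 493)
396^8 ≡ 373 (mod 493)
396^14 ≡ 202 (mod 493)
396^16 ≡ 103 (mod 493)
396^28 ≡ 378 (mod 493)
396^32 ≡ 256 (mod 493)
396^56 ≡ 407 (mod 493)
396^64 ≡ 460 (mod 493)
396^112 ≡ 1 (mod 493) ✓
Thus |⟨396⟩| = ord(396) = 112.
[(Z/493Z)^× : ⟨396⟩] = 448/112 = 4.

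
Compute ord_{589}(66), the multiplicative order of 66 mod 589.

The order of 66 must divide φ(589) = φ(19·31) = (19−1)·(31−1) = 18·30 = 540 = 2^2 · 3^3 · 5.
Divisors of 540: 1, 2, 3, 4, 5, 6, 9, 10, 12, 15, 18, 20, 27, 30, 36, 45, 54, 60, 90, 108, 135, 180, 270, 540.
Check 66^d mod 589 for each divisor in increasing order:
66^1 ≡ 66
66^2 ≡ 233
66^3 ≡ 64
66^4 ≡ 101
66^5 ≡ 187
66^6 ≡ 562
66^9 ≡ 39
66^10 ≡ 218
66^12 ≡ 140
66^15 ≡ 125
66^18 ≡ 343
66^20 ≡ 404
66^27 ≡ 419
66^30 ≡ 311
66^36 ≡ 438
66^45 ≡ 1
The smallest such exponent is 45, so the order of 66 is 45.

45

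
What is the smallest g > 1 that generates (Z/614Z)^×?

φ(614) = φ(2)·φ(307) = 1·306 = 306 = 2 · 3^2 · 17.
Test candidates g = 2, 3, … against the prime factors q ∈ {2, 3, 17} of φ(614): g is a generator iff g^(306/q) ≢ 1 for every such q.
g = 2: gcd(2, 614) = 2 > 1, not a unit — skip.
g = 3: 3^153 ≡ 613; 3^102 ≡ 1 — hits 1, so not a primitive root.
g = 4: gcd(4, 614) = 2 > 1, not a unit — skip.
g = 5: 5^153 ≡ 613; 5^102 ≡ 289; 5^18 ≡ 81 — none is 1, so 5 is a primitive root.
The smallest primitive root modulo 614 is 5.

5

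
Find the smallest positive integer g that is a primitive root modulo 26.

7

φ(26) = φ(2)·φ(13) = 1·12 = 12 = 2^2 · 3.
Test candidates g = 2, 3, … against the prime factors q ∈ {2, 3} of φ(26): g is a generator iff g^(12/q) ≢ 1 for every such q.
g = 2: gcd(2, 26) = 2 > 1, not a unit — skip.
g = 3: 3^6 ≡ 1 — hits 1, so not a primitive root.
g = 4: gcd(4, 26) = 2 > 1, not a unit — skip.
g = 5: 5^6 ≡ 25; 5^4 ≡ 1 — hits 1, so not a primitive root.
g = 6: gcd(6, 26) = 2 > 1, not a unit — skip.
g = 7: 7^6 ≡ 25; 7^4 ≡ 9 — none is 1, so 7 is a primitive root.
The smallest primitive root modulo 26 is 7.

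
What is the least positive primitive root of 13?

2

φ(13) = 13 − 1 = 12 = 2^2 · 3.
Test candidates g = 2, 3, … against the prime factors q ∈ {2, 3} of φ(13): g is a generator iff g^(12/q) ≢ 1 for every such q.
g = 2: 2^6 ≡ 12; 2^4 ≡ 3 — none is 1, so 2 is a primitive root.
So 2 is the smallest generator of (Z/13Z)^×.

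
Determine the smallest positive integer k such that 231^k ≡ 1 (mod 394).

ord(231) | φ(394) = φ(2)·φ(197) = 1·196 = 196 = 2^2 · 7^2.
Divisors of 196: 1, 2, 4, 7, 14, 28, 49, 98, 196.
Evaluate successive powers at the divisors of 196:
231^1 ≡ 231 (mod 394)
231^2 ≡ 171 (mod 394)
231^4 ≡ 85 (mod 394)
231^7 ≡ 311 (mod 394)
231^14 ≡ 191 (mod 394)
231^28 ≡ 233 (mod 394)
231^49 ≡ 1 (mod 394) ✓
Therefore the multiplicative order of 231 modulo 394 is 49.

49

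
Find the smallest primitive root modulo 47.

φ(47) = 47 − 1 = 46 = 2 · 23.
g is a primitive root iff g^(46/q) ≢ 1 (mod 47) for each prime q ∈ {2, 23}.
g = 2: 2^23 ≡ 1 — hits 1, so not a primitive root.
g = 3: 3^23 ≡ 1 — hits 1, so not a primitive root.
g = 4: 4^23 ≡ 1 — hits 1, so not a primitive root.
g = 5: 5^23 ≡ 46; 5^2 ≡ 25 — none is 1, so 5 is a primitive root.
Hence the least primitive root of 47 is 5.

5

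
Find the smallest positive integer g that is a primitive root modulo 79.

φ(79) = 79 − 1 = 78 = 2 · 3 · 13.
g is a primitive root iff g^(78/q) ≢ 1 (mod 79) for each prime q ∈ {2, 3, 13}.
g = 2: 2^39 ≡ 1 — hits 1, so not a primitive root.
g = 3: 3^39 ≡ 78; 3^26 ≡ 23; 3^6 ≡ 18 — none is 1, so 3 is a primitive root.
The smallest primitive root modulo 79 is 3.

3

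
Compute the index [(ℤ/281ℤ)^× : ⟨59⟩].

Since 59 ∈ (Z/281Z)^×, its order divides φ(281) = 281 − 1 = 280 = 2^3 · 5 · 7.
Divisors of 280: 1, 2, 4, 5, 7, 8, 10, 14, 20, 28, 35, 40, 56, 70, 140, 280.
Check 59^d mod 281 for each divisor in increasing order:
59^1 ≡ 59 (mod 281)
59^2 ≡ 109 (mod 281)
59^4 ≡ 79 (mod 281)
59^5 ≡ 165 (mod 281)
59^7 ≡ 1 (mod 281) ✓
So ord_281(59) = 7, hence |⟨59⟩| = 7.
[(Z/281Z)^× : ⟨59⟩] = 280/7 = 40.

40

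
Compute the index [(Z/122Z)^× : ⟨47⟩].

By Lagrange's theorem, ord_122(47) divides φ(122) = φ(2)·φ(61) = 1·60 = 60 = 2^2 · 3 · 5.
Divisors of 60: 1, 2, 3, 4, 5, 6, 10, 12, 15, 20, 30, 60.
Evaluate successive powers at the divisors of 60:
47^1 ≡ 47
47^2 ≡ 13
47^3 ≡ 1
So ord_122(47) = 3, hence |⟨47⟩| = 3.
Index = |(Z/122Z)^×| / |⟨47⟩| = 60 / 3 = 20.

20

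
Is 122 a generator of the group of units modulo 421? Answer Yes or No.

No

φ(421) = 421 − 1 = 420 = 2^2 · 3 · 5 · 7.
122 is a primitive root mod 421 iff 122^(φ(421)/q) ≢ 1 for every prime q | φ(421), i.e. q ∈ {2, 3, 5, 7}.
122^210 ≡ 1 (mod 421)  [q = 2: ≡ 1 ✗]
122^140 ≡ 400 (mod 421)  [q = 3: ≢ 1 ✓]
122^84 ≡ 1 (mod 421)  [q = 5: ≡ 1 ✗]
122^60 ≡ 247 (mod 421)  [q = 7: ≢ 1 ✓]
The check at q = 2 fails, so 122 generates a proper subgroup.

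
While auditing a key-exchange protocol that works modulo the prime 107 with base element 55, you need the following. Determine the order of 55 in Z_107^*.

106

ord(55) | φ(107) = 107 − 1 = 106 = 2 · 53.
Divisors of 106: 1, 2, 53, 106.
Test each divisor d:
55^1 ≡ 55
55^2 ≡ 29
55^53 ≡ 106
55^106 ≡ 1
Hence ord(55) = 106.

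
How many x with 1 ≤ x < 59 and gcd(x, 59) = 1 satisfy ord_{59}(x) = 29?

28

φ(59) = 59 − 1 = 58 = 2 · 29.
Since (Z/59Z)^× is cyclic of order 58, the number of elements of order d is φ(d) when d | 58 and 0 otherwise.
29 | 58, and φ(29) = 29 − 1 = 28.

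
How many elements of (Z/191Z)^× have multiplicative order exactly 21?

0

φ(191) = 191 − 1 = 190 = 2 · 5 · 19.
(Z/191Z)^× is cyclic (|G| = 190); a cyclic group of order m has exactly φ(d) elements of each order d | m, and none otherwise.
Since 21 ∤ 190, the count is 0.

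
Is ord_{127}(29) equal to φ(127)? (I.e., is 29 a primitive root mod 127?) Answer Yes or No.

Yes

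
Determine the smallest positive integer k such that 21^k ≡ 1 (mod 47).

23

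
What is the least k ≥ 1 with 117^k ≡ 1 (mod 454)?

Since 117 ∈ (Z/454Z)^×, its order divides φ(454) = φ(2)·φ(227) = 1·226 = 226 = 2 · 113.
Divisors of 226: 1, 2, 113, 226.
Test each divisor d:
117^1 ≡ 117 (mod 454)
117^2 ≡ 69 (mod 454)
117^113 ≡ 453 (mod 454)
117^226 ≡ 1 (mod 454) ✓
The smallest such exponent is 226, so the order of 117 is 226.

226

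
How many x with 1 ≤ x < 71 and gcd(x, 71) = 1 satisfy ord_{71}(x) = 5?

4

φ(71) = 71 − 1 = 70 = 2 · 5 · 7.
In a cyclic group of order 70, there are φ(d) elements of order d for each divisor d of 70, and zero for non-divisors.
5 | 70, and φ(5) = 5 − 1 = 4.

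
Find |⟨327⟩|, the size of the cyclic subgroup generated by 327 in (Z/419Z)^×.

By Lagrange's theorem, ord_419(327) divides φ(419) = 419 − 1 = 418 = 2 · 11 · 19.
Divisors of 418: 1, 2, 11, 19, 22, 38, 209, 418.
Evaluate successive powers at the divisors of 418:
327^1 ≡ 327 (mod 419)
327^2 ≡ 84 (mod 419)
327^11 ≡ 113 (mod 419)
327^19 ≡ 267 (mod 419)
327^22 ≡ 199 (mod 419)
327^38 ≡ 59 (mod 419)
327^209 ≡ 418 (mod 419)
327^418 ≡ 1 (mod 419) ✓
So ord_419(327) = 418.

418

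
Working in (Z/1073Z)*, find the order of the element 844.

252

ord(844) | φ(1073) = φ(29·37) = (29−1)·(37−1) = 28·36 = 1008 = 2^4 · 3^2 · 7.
Divisors of 1008: 1, 2, 3, 4, 6, 7, 8, 9, 12, 14, 16, 18, 21, 24, 28, 36, 42, 48, 56, 63, 72, 84, 112, 126, 144, 168, 252, 336, 504, 1008.
Compute 844^d (mod 1073) for the divisors d until we hit 1:
844^1 ≡ 844 (mod 1073)
844^2 ≡ 937 (mod 1073)
844^3 ≡ 27 (mod 1073)
844^4 ≡ 255 (mod 1073)
844^6 ≡ 729 (mod 1073)
844^7 ≡ 447 (mod 1073)
844^8 ≡ 645 (mod 1073)
844^9 ≡ 369 (mod 1073)
844^12 ≡ 306 (mod 1073)
844^14 ≡ 231 (mod 1073)
844^16 ≡ 774 (mod 1073)
844^18 ≡ 963 (mod 1073)
844^21 ≡ 249 (mod 1073)
844^24 ≡ 285 (mod 1073)
844^28 ≡ 784 (mod 1073)
844^36 ≡ 297 (mod 1073)
844^42 ≡ 840 (mod 1073)
844^48 ≡ 750 (mod 1073)
844^56 ≡ 900 (mod 1073)
844^63 ≡ 998 (mod 1073)
844^72 ≡ 223 (mod 1073)
844^84 ≡ 639 (mod 1073)
844^112 ≡ 958 (mod 1073)
844^126 ≡ 260 (mod 1073)
844^144 ≡ 371 (mod 1073)
844^168 ≡ 581 (mod 1073)
844^252 ≡ 1 (mod 1073) ✓
Hence ord(844) = 252.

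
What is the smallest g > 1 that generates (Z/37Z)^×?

2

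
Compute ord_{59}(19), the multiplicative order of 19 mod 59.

29

The order of 19 must divide φ(59) = 59 − 1 = 58 = 2 · 29.
Divisors of 58: 1, 2, 29, 58.
Compute 19^d (mod 59) for the divisors d until we hit 1:
19^1 ≡ 19
19^2 ≡ 7
19^29 ≡ 1
The smallest such exponent is 29, so the order of 19 is 29.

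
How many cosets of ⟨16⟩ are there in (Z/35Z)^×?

8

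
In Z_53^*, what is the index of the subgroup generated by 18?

Since 18 ∈ (Z/53Z)^×, its order divides φ(53) = 53 − 1 = 52 = 2^2 · 13.
Divisors of 52: 1, 2, 4, 13, 26, 52.
Test each divisor d:
18^1 ≡ 18 (mod 53)
18^2 ≡ 6 (mod 53)
18^4 ≡ 36 (mod 53)
18^13 ≡ 23 (mod 53)
18^26 ≡ 52 (mod 53)
18^52 ≡ 1 (mod 53) ✓
So ord_53(18) = 52, hence |⟨18⟩| = 52.
[(Z/53Z)^× : ⟨18⟩] = 52/52 = 1.

1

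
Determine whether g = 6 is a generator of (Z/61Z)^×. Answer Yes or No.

Yes

φ(61) = 61 − 1 = 60 = 2^2 · 3 · 5.
It suffices to check that the order of 6 is not a proper divisor of 60: compute 6^(60/q) for q ∈ {2, 3, 5}.
6^30 ≡ 60 (mod 61)  [q = 2: ≢ 1 ✓]
6^20 ≡ 47 (mod 61)  [q = 3: ≢ 1 ✓]
6^12 ≡ 20 (mod 61)  [q = 5: ≢ 1 ✓]
Every test exponent gives a nontrivial residue, hence 6 generates the full group.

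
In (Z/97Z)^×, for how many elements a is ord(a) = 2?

1

φ(97) = 97 − 1 = 96 = 2^5 · 3.
Since (Z/97Z)^× is cyclic of order 96, the number of elements of order d is φ(d) when d | 96 and 0 otherwise.
2 | 96, and φ(2) = 2 − 1 = 1.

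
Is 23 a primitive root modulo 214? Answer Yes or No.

No

φ(214) = φ(2)·φ(107) = 1·106 = 106 = 2 · 53.
Test 23^(106/q) mod 214 for each prime factor q of 106:
23^53 ≡ 1 (mod 214)  [q = 2: ≡ 1 ✗]
23^2 ≡ 101 (mod 214)  [q = 53: ≢ 1 ✓]
The check at q = 2 fails, so 23 generates a proper subgroup.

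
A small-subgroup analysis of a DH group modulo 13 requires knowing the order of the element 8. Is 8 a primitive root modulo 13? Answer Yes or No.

φ(13) = 13 − 1 = 12 = 2^2 · 3.
It suffices to check that the order of 8 is not a proper divisor of 12: compute 8^(12/q) for q ∈ {2, 3}.
8^6 ≡ 12 (mod 13)  [q = 2: ≢ 1 ✓]
8^4 ≡ 1 (mod 13)  [q = 3: ≡ 1 ✗]
8^4 ≡ 1 shows ord(8) | 4, strictly less than φ(13); not a primitive root.

No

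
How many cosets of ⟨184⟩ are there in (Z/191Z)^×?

38

By Lagrange's theorem, ord_191(184) divides φ(191) = 191 − 1 = 190 = 2 · 5 · 19.
Divisors of 190: 1, 2, 5, 10, 19, 38, 95, 190.
Check 184^d mod 191 for each divisor in increasing order:
184^1 ≡ 184 (mod 191)
184^2 ≡ 49 (mod 191)
184^5 ≡ 1 (mod 191) ✓
So ord_191(184) = 5, hence |⟨184⟩| = 5.
Index = |(Z/191Z)^×| / |⟨184⟩| = 190 / 5 = 38.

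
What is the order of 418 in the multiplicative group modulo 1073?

12

By Lagrange's theorem, ord_1073(418) divides φ(1073) = φ(29·37) = (29−1)·(37−1) = 28·36 = 1008 = 2^4 · 3^2 · 7.
Divisors of 1008: 1, 2, 3, 4, 6, 7, 8, 9, 12, 14, 16, 18, 21, 24, 28, 36, 42, 48, 56, 63, 72, 84, 112, 126, 144, 168, 252, 336, 504, 1008.
Check 418^d mod 1073 for each divisor in increasing order:
418^1 ≡ 418 (mod 1073)
418^2 ≡ 898 (mod 1073)
418^3 ≡ 887 (mod 1073)
418^4 ≡ 581 (mod 1073)
418^6 ≡ 260 (mod 1073)
418^7 ≡ 307 (mod 1073)
418^8 ≡ 639 (mod 1073)
418^9 ≡ 998 (mod 1073)
418^12 ≡ 1 (mod 1073) ✓
Therefore the multiplicative order of 418 modulo 1073 is 12.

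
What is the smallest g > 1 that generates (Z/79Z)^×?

3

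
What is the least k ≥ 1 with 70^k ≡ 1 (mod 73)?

12

ord(70) | φ(73) = 73 − 1 = 72 = 2^3 · 3^2.
Divisors of 72: 1, 2, 3, 4, 6, 8, 9, 12, 18, 24, 36, 72.
Test each divisor d:
70^1 ≡ 70 (mod 73)
70^2 ≡ 9 (mod 73)
70^3 ≡ 46 (mod 73)
70^4 ≡ 8 (mod 73)
70^6 ≡ 72 (mod 73)
70^8 ≡ 64 (mod 73)
70^9 ≡ 27 (mod 73)
70^12 ≡ 1 (mod 73) ✓
Hence ord(70) = 12.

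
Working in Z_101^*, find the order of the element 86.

The order of 86 must divide φ(101) = 101 − 1 = 100 = 2^2 · 5^2.
Divisors of 100: 1, 2, 4, 5, 10, 20, 25, 50, 100.
Check 86^d mod 101 for each divisor in increasing order:
86^1 ≡ 86 (mod 101)
86^2 ≡ 23 (mod 101)
86^4 ≡ 24 (mod 101)
86^5 ≡ 44 (mod 101)
86^10 ≡ 17 (mod 101)
86^20 ≡ 87 (mod 101)
86^25 ≡ 91 (mod 101)
86^50 ≡ 100 (mod 101)
86^100 ≡ 1 (mod 101) ✓
The smallest such exponent is 100, so the order of 86 is 100.

100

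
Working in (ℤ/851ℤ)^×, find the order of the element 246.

396

By Lagrange's theorem, ord_851(246) divides φ(851) = φ(23·37) = (23−1)·(37−1) = 22·36 = 792 = 2^3 · 3^2 · 11.
Divisors of 792: 1, 2, 3, 4, 6, 8, 9, 11, 12, 18, 22, 24, 33, 36, 44, 66, 72, 88, 99, 132, 198, 264, 396, 792.
Check 246^d mod 851 for each divisor in increasing order:
246^1 ≡ 246 (mod 851)
246^2 ≡ 95 (mod 851)
246^3 ≡ 393 (mod 851)
246^4 ≡ 515 (mod 851)
246^6 ≡ 418 (mod 851)
246^8 ≡ 564 (mod 851)
246^9 ≡ 31 (mod 851)
246^11 ≡ 392 (mod 851)
246^12 ≡ 269 (mod 851)
246^18 ≡ 110 (mod 851)
246^22 ≡ 484 (mod 851)
246^24 ≡ 26 (mod 851)
246^33 ≡ 806 (mod 851)
246^36 ≡ 186 (mod 851)
246^44 ≡ 231 (mod 851)
246^66 ≡ 323 (mod 851)
246^72 ≡ 556 (mod 851)
246^88 ≡ 599 (mod 851)
246^99 ≡ 783 (mod 851)
246^132 ≡ 507 (mod 851)
246^198 ≡ 369 (mod 851)
246^264 ≡ 47 (mod 851)
246^396 ≡ 1 (mod 851) ✓
Therefore the multiplicative order of 246 modulo 851 is 396.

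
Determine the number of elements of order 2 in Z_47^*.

1

φ(47) = 47 − 1 = 46 = 2 · 23.
(Z/47Z)^× is cyclic (|G| = 46); a cyclic group of order m has exactly φ(d) elements of each order d | m, and none otherwise.
2 | 46, and φ(2) = 2 − 1 = 1.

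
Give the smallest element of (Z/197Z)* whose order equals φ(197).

φ(197) = 197 − 1 = 196 = 2^2 · 7^2.
Test candidates g = 2, 3, … against the prime factors q ∈ {2, 7} of φ(197): g is a generator iff g^(196/q) ≢ 1 for every such q.
g = 2: 2^98 ≡ 196; 2^28 ≡ 104 — none is 1, so 2 is a primitive root.
So 2 is the smallest generator of (Z/197Z)^×.

2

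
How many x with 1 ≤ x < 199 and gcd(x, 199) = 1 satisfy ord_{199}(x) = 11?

10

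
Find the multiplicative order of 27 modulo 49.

14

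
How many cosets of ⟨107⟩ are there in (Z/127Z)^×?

By Lagrange's theorem, ord_127(107) divides φ(127) = 127 − 1 = 126 = 2 · 3^2 · 7.
Divisors of 126: 1, 2, 3, 6, 7, 9, 14, 18, 21, 42, 63, 126.
Evaluate successive powers at the divisors of 126:
107^1 ≡ 107 (mod 127)
107^2 ≡ 19 (mod 127)
107^3 ≡ 1 (mod 127) ✓
Thus |⟨107⟩| = ord(107) = 3.
The index is φ(127) / ord(107) = 126 / 3 = 42.

42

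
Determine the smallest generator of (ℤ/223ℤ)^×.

3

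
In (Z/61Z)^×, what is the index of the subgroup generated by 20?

12

ord(20) | φ(61) = 61 − 1 = 60 = 2^2 · 3 · 5.
Divisors of 60: 1, 2, 3, 4, 5, 6, 10, 12, 15, 20, 30, 60.
Check 20^d mod 61 for each divisor in increasing order:
20^1 ≡ 20 (mod 61)
20^2 ≡ 34 (mod 61)
20^3 ≡ 9 (mod 61)
20^4 ≡ 58 (mod 61)
20^5 ≡ 1 (mod 61) ✓
So ord_61(20) = 5, hence |⟨20⟩| = 5.
[(Z/61Z)^× : ⟨20⟩] = 60/5 = 12.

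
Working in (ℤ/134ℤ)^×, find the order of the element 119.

The order of 119 must divide φ(134) = φ(2)·φ(67) = 1·66 = 66 = 2 · 3 · 11.
Divisors of 66: 1, 2, 3, 6, 11, 22, 33, 66.
Test each divisor d:
119^1 ≡ 119 (mod 134)
119^2 ≡ 91 (mod 134)
119^3 ≡ 109 (mod 134)
119^6 ≡ 89 (mod 134)
119^11 ≡ 133 (mod 134)
119^22 ≡ 1 (mod 134) ✓
So ord_134(119) = 22.

22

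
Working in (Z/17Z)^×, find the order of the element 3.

16

The order of 3 must divide φ(17) = 17 − 1 = 16 = 2^4.
Divisors of 16: 1, 2, 4, 8, 16.
Test each divisor d:
3^1 ≡ 3
3^2 ≡ 9
3^4 ≡ 13
3^8 ≡ 16
3^16 ≡ 1
So ord_17(3) = 16.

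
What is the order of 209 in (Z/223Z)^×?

The order of 209 must divide φ(223) = 223 − 1 = 222 = 2 · 3 · 37.
Divisors of 222: 1, 2, 3, 6, 37, 74, 111, 222.
Compute 209^d (mod 223) for the divisors d until we hit 1:
209^1 ≡ 209
209^2 ≡ 196
209^3 ≡ 155
209^6 ≡ 164
209^37 ≡ 222
209^74 ≡ 1
So ord_223(209) = 74.

74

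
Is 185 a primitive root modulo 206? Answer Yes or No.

No

φ(206) = φ(2)·φ(103) = 1·102 = 102 = 2 · 3 · 17.
It suffices to check that the order of 185 is not a proper divisor of 102: compute 185^(102/q) for q ∈ {2, 3, 17}.
185^51 ≡ 1 (mod 206)  [q = 2: ≡ 1 ✗]
185^34 ≡ 159 (mod 206)  [q = 3: ≢ 1 ✓]
185^6 ≡ 81 (mod 206)  [q = 17: ≢ 1 ✓]
The check at q = 2 fails, so 185 generates a proper subgroup.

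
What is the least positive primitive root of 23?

5

φ(23) = 23 − 1 = 22 = 2 · 11.
Test candidates g = 2, 3, … against the prime factors q ∈ {2, 11} of φ(23): g is a generator iff g^(22/q) ≢ 1 for every such q.
g = 2: 2^11 ≡ 1 — hits 1, so not a primitive root.
g = 3: 3^11 ≡ 1 — hits 1, so not a primitive root.
g = 4: 4^11 ≡ 1 — hits 1, so not a primitive root.
g = 5: 5^11 ≡ 22; 5^2 ≡ 2 — none is 1, so 5 is a primitive root.
Hence the least primitive root of 23 is 5.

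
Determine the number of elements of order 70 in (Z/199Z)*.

φ(199) = 199 − 1 = 198 = 2 · 3^2 · 11.
Since (Z/199Z)^× is cyclic of order 198, the number of elements of order d is φ(d) when d | 198 and 0 otherwise.
Since 70 ∤ 198, the count is 0.

0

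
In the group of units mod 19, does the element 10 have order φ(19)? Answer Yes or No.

φ(19) = 19 − 1 = 18 = 2 · 3^2.
10 is a primitive root mod 19 iff 10^(φ(19)/q) ≢ 1 for every prime q | φ(19), i.e. q ∈ {2, 3}.
10^9 ≡ 18 (mod 19)  [q = 2: ≢ 1 ✓]
10^6 ≡ 11 (mod 19)  [q = 3: ≢ 1 ✓]
Every test exponent gives a nontrivial residue, hence 10 generates the full group.

Yes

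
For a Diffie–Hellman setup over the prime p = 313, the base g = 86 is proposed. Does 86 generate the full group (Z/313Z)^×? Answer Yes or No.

φ(313) = 313 − 1 = 312 = 2^3 · 3 · 13.
An element g generates (Z/313Z)^× iff g^(312/q) ≢ 1 (mod 313) for each prime q ∈ {2, 3, 13}.
86^156 ≡ 312 (mod 313)  [q = 2: ≢ 1 ✓]
86^104 ≡ 98 (mod 313)  [q = 3: ≢ 1 ✓]
86^24 ≡ 103 (mod 313)  [q = 13: ≢ 1 ✓]
Every test exponent gives a nontrivial residue, hence 86 generates the full group.

Yes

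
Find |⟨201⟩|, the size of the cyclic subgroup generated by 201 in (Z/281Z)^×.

Since 201 ∈ (Z/281Z)^×, its order divides φ(281) = 281 − 1 = 280 = 2^3 · 5 · 7.
Divisors of 280: 1, 2, 4, 5, 7, 8, 10, 14, 20, 28, 35, 40, 56, 70, 140, 280.
Evaluate successive powers at the divisors of 280:
201^1 ≡ 201 (mod 281)
201^2 ≡ 218 (mod 281)
201^4 ≡ 35 (mod 281)
201^5 ≡ 10 (mod 281)
201^7 ≡ 213 (mod 281)
201^8 ≡ 101 (mod 281)
201^10 ≡ 100 (mod 281)
201^14 ≡ 128 (mod 281)
201^20 ≡ 165 (mod 281)
201^28 ≡ 86 (mod 281)
201^35 ≡ 53 (mod 281)
201^40 ≡ 249 (mod 281)
201^56 ≡ 90 (mod 281)
201^70 ≡ 280 (mod 281)
201^140 ≡ 1 (mod 281) ✓
Hence ord(201) = 140.

140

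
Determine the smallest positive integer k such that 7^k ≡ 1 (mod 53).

26

By Lagrange's theorem, ord_53(7) divides φ(53) = 53 − 1 = 52 = 2^2 · 13.
Divisors of 52: 1, 2, 4, 13, 26, 52.
Check 7^d mod 53 for each divisor in increasing order:
7^1 ≡ 7
7^2 ≡ 49
7^4 ≡ 16
7^13 ≡ 52
7^26 ≡ 1
The smallest such exponent is 26, so the order of 7 is 26.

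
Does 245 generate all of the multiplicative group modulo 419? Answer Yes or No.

No

φ(419) = 419 − 1 = 418 = 2 · 11 · 19.
An element g generates (Z/419Z)^× iff g^(418/q) ≢ 1 (mod 419) for each prime q ∈ {2, 11, 19}.
245^209 ≡ 1 (mod 419)  [q = 2: ≡ 1 ✗]
245^38 ≡ 13 (mod 419)  [q = 11: ≢ 1 ✓]
245^22 ≡ 136 (mod 419)  [q = 19: ≢ 1 ✓]
Since 245^209 ≡ 1, the order of 245 divides 209 < 418, so 245 is not a primitive root.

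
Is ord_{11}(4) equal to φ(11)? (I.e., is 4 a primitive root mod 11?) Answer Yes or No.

φ(11) = 11 − 1 = 10 = 2 · 5.
4 is a primitive root mod 11 iff 4^(φ(11)/q) ≢ 1 for every prime q | φ(11), i.e. q ∈ {2, 5}.
4^5 ≡ 1 (mod 11)  [q = 2: ≡ 1 ✗]
4^2 ≡ 5 (mod 11)  [q = 5: ≢ 1 ✓]
4^5 ≡ 1 shows ord(4) | 5, strictly less than φ(11); not a primitive root.

No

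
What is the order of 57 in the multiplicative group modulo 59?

By Lagrange's theorem, ord_59(57) divides φ(59) = 59 − 1 = 58 = 2 · 29.
Divisors of 58: 1, 2, 29, 58.
Test each divisor d:
57^1 ≡ 57 (mod 59)
57^2 ≡ 4 (mod 59)
57^29 ≡ 1 (mod 59) ✓
Therefore the multiplicative order of 57 modulo 59 is 29.

29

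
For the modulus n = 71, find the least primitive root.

7

φ(71) = 71 − 1 = 70 = 2 · 5 · 7.
g is a primitive root iff g^(70/q) ≢ 1 (mod 71) for each prime q ∈ {2, 5, 7}.
g = 2: 2^35 ≡ 1 — hits 1, so not a primitive root.
g = 3: 3^35 ≡ 1 — hits 1, so not a primitive root.
g = 4: 4^35 ≡ 1 — hits 1, so not a primitive root.
g = 5: 5^35 ≡ 1 — hits 1, so not a primitive root.
g = 6: 6^35 ≡ 1 — hits 1, so not a primitive root.
g = 7: 7^35 ≡ 70; 7^14 ≡ 54; 7^10 ≡ 45 — none is 1, so 7 is a primitive root.
So 7 is the smallest generator of (Z/71Z)^×.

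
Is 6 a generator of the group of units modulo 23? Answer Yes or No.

No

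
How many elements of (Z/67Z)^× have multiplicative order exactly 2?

1

φ(67) = 67 − 1 = 66 = 2 · 3 · 11.
In a cyclic group of order 66, there are φ(d) elements of order d for each divisor d of 66, and zero for non-divisors.
2 | 66, and φ(2) = 2 − 1 = 1.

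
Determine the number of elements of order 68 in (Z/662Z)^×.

0

φ(662) = φ(2)·φ(331) = 1·330 = 330 = 2 · 3 · 5 · 11.
Since (Z/662Z)^× is cyclic of order 330, the number of elements of order d is φ(d) when d | 330 and 0 otherwise.
Here 330 is not a multiple of 68, so there are no elements of order 68.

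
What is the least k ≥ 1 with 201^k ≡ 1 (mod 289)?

272

The order of 201 must divide φ(289) = φ(17^2) = 17·(17−1) = 272 = 2^4 · 17.
Divisors of 272: 1, 2, 4, 8, 16, 17, 34, 68, 136, 272.
Compute 201^d (mod 289) for the divisors d until we hit 1:
201^1 ≡ 201 (mod 289)
201^2 ≡ 230 (mod 289)
201^4 ≡ 13 (mod 289)
201^8 ≡ 169 (mod 289)
201^16 ≡ 239 (mod 289)
201^17 ≡ 65 (mod 289)
201^34 ≡ 179 (mod 289)
201^68 ≡ 251 (mod 289)
201^136 ≡ 288 (mod 289)
201^272 ≡ 1 (mod 289) ✓
So ord_289(201) = 272.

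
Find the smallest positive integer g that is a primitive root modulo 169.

2

φ(169) = φ(13^2) = 13·(13−1) = 156 = 2^2 · 3 · 13.
g is a primitive root iff g^(156/q) ≢ 1 (mod 169) for each prime q ∈ {2, 3, 13}.
g = 2: 2^78 ≡ 168; 2^52 ≡ 146; 2^12 ≡ 40 — none is 1, so 2 is a primitive root.
The smallest primitive root modulo 169 is 2.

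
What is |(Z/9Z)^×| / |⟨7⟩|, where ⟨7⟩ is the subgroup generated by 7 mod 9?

Since 7 ∈ (Z/9Z)^×, its order divides φ(9) = φ(3^2) = 3·(3−1) = 6 = 2 · 3.
Divisors of 6: 1, 2, 3, 6.
Evaluate successive powers at the divisors of 6:
7^1 ≡ 7 (mod 9)
7^2 ≡ 4 (mod 9)
7^3 ≡ 1 (mod 9) ✓
Thus |⟨7⟩| = ord(7) = 3.
[(Z/9Z)^× : ⟨7⟩] = 6/3 = 2.

2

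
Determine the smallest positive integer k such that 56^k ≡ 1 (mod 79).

6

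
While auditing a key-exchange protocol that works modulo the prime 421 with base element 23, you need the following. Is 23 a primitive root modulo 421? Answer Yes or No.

φ(421) = 421 − 1 = 420 = 2^2 · 3 · 5 · 7.
Test 23^(420/q) mod 421 for each prime factor q of 420:
23^210 ≡ 420 (mod 421)  [q = 2: ≢ 1 ✓]
23^140 ≡ 400 (mod 421)  [q = 3: ≢ 1 ✓]
23^84 ≡ 377 (mod 421)  [q = 5: ≢ 1 ✓]
23^60 ≡ 247 (mod 421)  [q = 7: ≢ 1 ✓]
None equal 1, so ord_421(23) = 420: 23 is a primitive root.

Yes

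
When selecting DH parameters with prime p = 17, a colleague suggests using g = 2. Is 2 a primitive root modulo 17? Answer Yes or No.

No

φ(17) = 17 − 1 = 16 = 2^4.
It suffices to check that the order of 2 is not a proper divisor of 16: compute 2^(16/q) for q ∈ {2}.
2^8 ≡ 1 (mod 17)  [q = 2: ≡ 1 ✗]
2^8 ≡ 1 shows ord(2) | 8, strictly less than φ(17); not a primitive root.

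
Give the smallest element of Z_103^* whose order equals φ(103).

5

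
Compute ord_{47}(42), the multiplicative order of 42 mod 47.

23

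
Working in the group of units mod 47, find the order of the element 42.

23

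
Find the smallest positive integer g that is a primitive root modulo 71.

7

φ(71) = 71 − 1 = 70 = 2 · 5 · 7.
Test candidates g = 2, 3, … against the prime factors q ∈ {2, 5, 7} of φ(71): g is a generator iff g^(70/q) ≢ 1 for every such q.
g = 2: 2^35 ≡ 1 — hits 1, so not a primitive root.
g = 3: 3^35 ≡ 1 — hits 1, so not a primitive root.
g = 4: 4^35 ≡ 1 — hits 1, so not a primitive root.
g = 5: 5^35 ≡ 1 — hits 1, so not a primitive root.
g = 6: 6^35 ≡ 1 — hits 1, so not a primitive root.
g = 7: 7^35 ≡ 70; 7^14 ≡ 54; 7^10 ≡ 45 — none is 1, so 7 is a primitive root.
Hence the least primitive root of 71 is 7.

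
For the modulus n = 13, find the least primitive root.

φ(13) = 13 − 1 = 12 = 2^2 · 3.
g is a primitive root iff g^(12/q) ≢ 1 (mod 13) for each prime q ∈ {2, 3}.
g = 2: 2^6 ≡ 12; 2^4 ≡ 3 — none is 1, so 2 is a primitive root.
Hence the least primitive root of 13 is 2.

2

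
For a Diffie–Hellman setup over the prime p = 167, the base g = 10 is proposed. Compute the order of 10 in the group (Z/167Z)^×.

166

The order of 10 must divide φ(167) = 167 − 1 = 166 = 2 · 83.
Divisors of 166: 1, 2, 83, 166.
Check 10^d mod 167 for each divisor in increasing order:
10^1 ≡ 10 (mod 167)
10^2 ≡ 100 (mod 167)
10^83 ≡ 166 (mod 167)
10^166 ≡ 1 (mod 167) ✓
The smallest such exponent is 166, so the order of 10 is 166.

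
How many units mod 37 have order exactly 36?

12

φ(37) = 37 − 1 = 36 = 2^2 · 3^2.
In a cyclic group of order 36, there are φ(d) elements of order d for each divisor d of 36, and zero for non-divisors.
36 = 2^2 · 3^2 divides 36, and φ(36) = 12.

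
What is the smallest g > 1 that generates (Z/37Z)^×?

2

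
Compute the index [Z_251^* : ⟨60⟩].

2

By Lagrange's theorem, ord_251(60) divides φ(251) = 251 − 1 = 250 = 2 · 5^3.
Divisors of 250: 1, 2, 5, 10, 25, 50, 125, 250.
Evaluate successive powers at the divisors of 250:
60^1 ≡ 60
60^2 ≡ 86
60^5 ≡ 243
60^10 ≡ 64
60^25 ≡ 113
60^50 ≡ 219
60^125 ≡ 1
The order of 60 is 125, so the subgroup it generates has 125 elements.
[(Z/251Z)^× : ⟨60⟩] = 250/125 = 2.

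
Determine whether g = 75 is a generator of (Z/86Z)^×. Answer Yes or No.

φ(86) = φ(2)·φ(43) = 1·42 = 42 = 2 · 3 · 7.
Test 75^(42/q) mod 86 for each prime factor q of 42:
75^21 ≡ 85 (mod 86)  [q = 2: ≢ 1 ✓]
75^14 ≡ 1 (mod 86)  [q = 3: ≡ 1 ✗]
75^6 ≡ 47 (mod 86)  [q = 7: ≢ 1 ✓]
75^14 ≡ 1 shows ord(75) | 14, strictly less than φ(86); not a primitive root.

No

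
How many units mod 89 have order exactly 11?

φ(89) = 89 − 1 = 88 = 2^3 · 11.
(Z/89Z)^× is cyclic (|G| = 88); a cyclic group of order m has exactly φ(d) elements of each order d | m, and none otherwise.
11 | 88, and φ(11) = 11 − 1 = 10.

10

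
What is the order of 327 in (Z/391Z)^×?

44

By Lagrange's theorem, ord_391(327) divides φ(391) = φ(17·23) = (17−1)·(23−1) = 16·22 = 352 = 2^5 · 11.
Divisors of 352: 1, 2, 4, 8, 11, 16, 22, 32, 44, 88, 176, 352.
Evaluate successive powers at the divisors of 352:
327^1 ≡ 327 (mod 391)
327^2 ≡ 186 (mod 391)
327^4 ≡ 188 (mod 391)
327^8 ≡ 154 (mod 391)
327^11 ≡ 183 (mod 391)
327^16 ≡ 256 (mod 391)
327^22 ≡ 254 (mod 391)
327^32 ≡ 239 (mod 391)
327^44 ≡ 1 (mod 391) ✓
Therefore the multiplicative order of 327 modulo 391 is 44.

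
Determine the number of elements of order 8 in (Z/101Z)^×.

0

φ(101) = 101 − 1 = 100 = 2^2 · 5^2.
Since (Z/101Z)^× is cyclic of order 100, the number of elements of order d is φ(d) when d | 100 and 0 otherwise.
Since 8 ∤ 100, the count is 0.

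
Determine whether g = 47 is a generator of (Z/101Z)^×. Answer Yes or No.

φ(101) = 101 − 1 = 100 = 2^2 · 5^2.
47 is a primitive root mod 101 iff 47^(φ(101)/q) ≢ 1 for every prime q | φ(101), i.e. q ∈ {2, 5}.
47^50 ≡ 1 (mod 101)  [q = 2: ≡ 1 ✗]
47^20 ≡ 87 (mod 101)  [q = 5: ≢ 1 ✓]
Since 47^50 ≡ 1, the order of 47 divides 50 < 100, so 47 is not a primitive root.

No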